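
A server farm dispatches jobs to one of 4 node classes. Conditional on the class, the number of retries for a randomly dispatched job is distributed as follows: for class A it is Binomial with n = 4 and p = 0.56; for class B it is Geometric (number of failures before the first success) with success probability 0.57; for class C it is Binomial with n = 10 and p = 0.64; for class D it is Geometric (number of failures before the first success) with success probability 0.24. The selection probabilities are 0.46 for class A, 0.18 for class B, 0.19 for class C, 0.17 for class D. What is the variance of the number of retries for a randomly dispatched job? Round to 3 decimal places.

6.741

Per component, A: μ=2.24, E[X²]=6.0032; B: μ=0.754386, E[X²]=1.89258; C: μ=6.4, E[X²]=43.264; D: μ=3.16667, E[X²]=23.2222.
E[X] = 0.46·2.24 + 0.18·0.754386 + 0.19·6.4 + 0.17·3.16667 = 2.92052.
E[X²] = 0.46·6.0032 + 0.18·1.89258 + 0.19·43.264 + 0.17·23.2222 = 15.2701.
Var(X) = E[X²] − (E[X])² = 15.2701 − 8.52945 = 6.74062.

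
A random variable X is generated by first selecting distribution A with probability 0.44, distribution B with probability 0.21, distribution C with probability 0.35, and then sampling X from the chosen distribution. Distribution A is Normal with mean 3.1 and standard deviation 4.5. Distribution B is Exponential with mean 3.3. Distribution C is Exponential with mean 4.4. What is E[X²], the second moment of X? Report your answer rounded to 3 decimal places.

For each component E[X²] = Var + (mean)², giving A: 29.86; B: 21.78; C: 38.72.
Overall E[X²] = 0.44·29.86 + 0.21·21.78 + 0.35·38.72 = 31.2642.

31.264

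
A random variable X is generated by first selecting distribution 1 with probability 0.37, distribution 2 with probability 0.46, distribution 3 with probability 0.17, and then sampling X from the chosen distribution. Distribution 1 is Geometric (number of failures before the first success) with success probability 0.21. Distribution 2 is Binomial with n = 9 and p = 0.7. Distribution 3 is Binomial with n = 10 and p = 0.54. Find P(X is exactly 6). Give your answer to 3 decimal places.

Conditional on each component, P(X = 6): 1: 0.0510484; 2: 0.266828; 3: 0.233138.
By total probability, P(X = 6) = 0.37·0.0510484 + 0.46·0.266828 + 0.17·0.233138 = 0.181262.

0.181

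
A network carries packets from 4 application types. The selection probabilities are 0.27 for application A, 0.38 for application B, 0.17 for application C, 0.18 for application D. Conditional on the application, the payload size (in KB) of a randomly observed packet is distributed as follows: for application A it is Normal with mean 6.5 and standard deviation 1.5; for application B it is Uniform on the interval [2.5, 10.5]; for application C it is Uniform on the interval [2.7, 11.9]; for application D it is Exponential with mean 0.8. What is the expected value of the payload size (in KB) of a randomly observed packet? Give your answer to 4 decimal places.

Component means — A: 6.5; B: 6.5; C: 7.3; D: 0.8.
E[X] = 0.27·6.5 + 0.38·6.5 + 0.17·7.3 + 0.18·0.8 = 5.61.

5.6100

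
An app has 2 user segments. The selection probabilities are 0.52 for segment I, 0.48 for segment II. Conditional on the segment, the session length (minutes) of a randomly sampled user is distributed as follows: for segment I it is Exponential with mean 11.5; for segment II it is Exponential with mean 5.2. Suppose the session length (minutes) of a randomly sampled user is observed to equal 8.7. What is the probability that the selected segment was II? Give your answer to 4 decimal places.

Likelihoods f(8.7 | ·): I: 0.0408083; II: 0.0360901.
Posterior ∝ prior × likelihood. Numerator for II: 0.48·0.0360901 = 0.0173233.
Normalizing constant: 0.52·0.0408083 + 0.48·0.0360901 = 0.0385436.
P(II | observation) = 0.0173233 / 0.0385436 = 0.449446.

0.4494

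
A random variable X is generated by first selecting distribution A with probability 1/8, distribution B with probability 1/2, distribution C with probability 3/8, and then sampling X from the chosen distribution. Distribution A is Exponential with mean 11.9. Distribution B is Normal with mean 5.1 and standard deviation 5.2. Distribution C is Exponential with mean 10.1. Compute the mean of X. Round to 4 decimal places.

Component means — A: 11.9; B: 5.1; C: 10.1.
E[X] = 0.125·11.9 + 0.5·5.1 + 0.375·10.1 = 7.825.

7.8250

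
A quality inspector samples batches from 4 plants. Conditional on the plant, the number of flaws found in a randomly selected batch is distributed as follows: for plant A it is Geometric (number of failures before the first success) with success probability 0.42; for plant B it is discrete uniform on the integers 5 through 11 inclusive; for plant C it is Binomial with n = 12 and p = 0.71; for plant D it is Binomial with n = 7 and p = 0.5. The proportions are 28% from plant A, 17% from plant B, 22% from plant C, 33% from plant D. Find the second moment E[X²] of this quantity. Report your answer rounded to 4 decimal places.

34.1481

For each component E[X²] = Var + (mean)², giving A: 5.19501; B: 68; C: 75.0612; D: 14.
Overall E[X²] = 0.28·5.19501 + 0.17·68 + 0.22·75.0612 + 0.33·14 = 34.1481.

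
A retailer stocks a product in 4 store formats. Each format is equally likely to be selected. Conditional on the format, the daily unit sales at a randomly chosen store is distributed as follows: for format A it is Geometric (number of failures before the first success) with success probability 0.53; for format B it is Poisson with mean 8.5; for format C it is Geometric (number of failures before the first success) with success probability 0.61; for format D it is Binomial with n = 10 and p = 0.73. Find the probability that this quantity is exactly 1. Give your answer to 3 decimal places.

Conditional on each format, P(X = 1): A: 0.2491; B: 0.00172948; C: 0.2379; D: 5.56669e-05.
By total probability, P(X = 1) = 0.25·0.2491 + 0.25·0.00172948 + 0.25·0.2379 + 0.25·5.56669e-05 = 0.122196.

0.122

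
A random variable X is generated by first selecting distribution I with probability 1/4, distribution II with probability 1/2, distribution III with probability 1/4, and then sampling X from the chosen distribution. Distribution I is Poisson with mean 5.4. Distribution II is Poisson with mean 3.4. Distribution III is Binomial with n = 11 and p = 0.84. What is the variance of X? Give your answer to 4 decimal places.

9.1044

Per component, I: μ=5.4, E[X²]=34.56; II: μ=3.4, E[X²]=14.96; III: μ=9.24, E[X²]=86.856.
E[X] = 0.25·5.4 + 0.5·3.4 + 0.25·9.24 = 5.36.
E[X²] = 0.25·34.56 + 0.5·14.96 + 0.25·86.856 = 37.834.
Var(X) = E[X²] − (E[X])² = 37.834 − 28.7296 = 9.1044.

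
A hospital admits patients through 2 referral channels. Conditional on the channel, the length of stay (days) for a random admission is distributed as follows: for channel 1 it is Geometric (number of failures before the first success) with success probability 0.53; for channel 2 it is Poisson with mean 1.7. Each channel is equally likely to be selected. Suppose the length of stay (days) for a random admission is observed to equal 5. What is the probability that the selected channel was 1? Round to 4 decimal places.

0.3599

Likelihoods P(X=5 | ·): 1: 0.0121553; 2: 0.0216154.
Posterior ∝ prior × likelihood. Numerator for 1: 0.5·0.0121553 = 0.00607764.
Normalizing constant: 0.5·0.0121553 + 0.5·0.0216154 = 0.0168853.
P(1 | observation) = 0.00607764 / 0.0168853 = 0.359936.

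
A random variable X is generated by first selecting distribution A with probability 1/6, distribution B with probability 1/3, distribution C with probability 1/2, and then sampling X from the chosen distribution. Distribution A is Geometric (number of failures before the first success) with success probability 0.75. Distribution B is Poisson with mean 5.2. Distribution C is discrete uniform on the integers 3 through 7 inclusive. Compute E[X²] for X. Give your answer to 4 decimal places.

For each component E[X²] = Var + (mean)², giving A: 0.555556; B: 32.24; C: 27.
Overall E[X²] = 0.166667·0.555556 + 0.333333·32.24 + 0.5·27 = 24.3393.

24.3393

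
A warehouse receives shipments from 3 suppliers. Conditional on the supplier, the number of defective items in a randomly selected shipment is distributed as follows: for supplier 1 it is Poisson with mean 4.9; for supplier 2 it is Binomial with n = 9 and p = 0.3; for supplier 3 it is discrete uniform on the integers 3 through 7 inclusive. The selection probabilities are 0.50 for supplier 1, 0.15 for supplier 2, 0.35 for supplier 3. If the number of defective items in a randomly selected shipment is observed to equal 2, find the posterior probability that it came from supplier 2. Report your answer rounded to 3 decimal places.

0.472

Likelihoods P(X=2 | ·): 1: 0.0893962; 2: 0.266828; 3: 0.
Posterior ∝ prior × likelihood. Numerator for 2: 0.15·0.266828 = 0.0400242.
Normalizing constant: 0.5·0.0893962 + 0.15·0.266828 + 0.35·0 = 0.0847223.
P(2 | observation) = 0.0400242 / 0.0847223 = 0.472416.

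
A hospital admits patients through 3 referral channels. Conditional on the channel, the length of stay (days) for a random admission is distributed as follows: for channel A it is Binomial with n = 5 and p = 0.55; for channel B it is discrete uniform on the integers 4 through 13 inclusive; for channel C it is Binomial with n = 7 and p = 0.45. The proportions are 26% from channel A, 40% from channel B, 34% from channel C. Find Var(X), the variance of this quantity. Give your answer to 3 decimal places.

Per component, A: μ=2.75, E[X²]=8.8; B: μ=8.5, E[X²]=80.5; C: μ=3.15, E[X²]=11.655.
E[X] = 0.26·2.75 + 0.4·8.5 + 0.34·3.15 = 5.186.
E[X²] = 0.26·8.8 + 0.4·80.5 + 0.34·11.655 = 38.4507.
Var(X) = E[X²] − (E[X])² = 38.4507 − 26.8946 = 11.5561.

11.556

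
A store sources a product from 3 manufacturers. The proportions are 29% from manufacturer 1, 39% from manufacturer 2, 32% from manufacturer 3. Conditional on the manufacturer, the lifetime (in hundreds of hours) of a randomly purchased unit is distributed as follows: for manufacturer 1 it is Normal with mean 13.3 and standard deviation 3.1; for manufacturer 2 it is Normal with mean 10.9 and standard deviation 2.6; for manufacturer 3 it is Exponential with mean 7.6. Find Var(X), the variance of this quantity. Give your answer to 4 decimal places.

Per component, 1: μ=13.3, E[X²]=186.5; 2: μ=10.9, E[X²]=125.57; 3: μ=7.6, E[X²]=115.52.
E[X] = 0.29·13.3 + 0.39·10.9 + 0.32·7.6 = 10.54.
E[X²] = 0.29·186.5 + 0.39·125.57 + 0.32·115.52 = 140.024.
Var(X) = E[X²] − (E[X])² = 140.024 − 111.092 = 28.9321.

28.9321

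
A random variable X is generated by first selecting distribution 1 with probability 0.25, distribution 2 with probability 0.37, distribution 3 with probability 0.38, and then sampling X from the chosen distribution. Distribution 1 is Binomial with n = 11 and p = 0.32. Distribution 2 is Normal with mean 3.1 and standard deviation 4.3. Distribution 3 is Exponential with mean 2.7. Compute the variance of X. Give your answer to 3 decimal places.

10.313

Per component, 1: μ=3.52, E[X²]=14.784; 2: μ=3.1, E[X²]=28.1; 3: μ=2.7, E[X²]=14.58.
E[X] = 0.25·3.52 + 0.37·3.1 + 0.38·2.7 = 3.053.
E[X²] = 0.25·14.784 + 0.37·28.1 + 0.38·14.58 = 19.6334.
Var(X) = E[X²] − (E[X])² = 19.6334 − 9.32081 = 10.3126.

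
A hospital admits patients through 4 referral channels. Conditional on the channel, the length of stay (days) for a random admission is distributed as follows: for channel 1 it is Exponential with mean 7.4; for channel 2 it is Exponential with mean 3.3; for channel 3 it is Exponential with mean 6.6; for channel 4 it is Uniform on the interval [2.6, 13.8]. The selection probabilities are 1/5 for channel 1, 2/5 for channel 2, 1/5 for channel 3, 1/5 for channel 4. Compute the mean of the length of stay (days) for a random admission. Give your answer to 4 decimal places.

5.7600

Component means — 1: 7.4; 2: 3.3; 3: 6.6; 4: 8.2.
E[X] = 0.2·7.4 + 0.4·3.3 + 0.2·6.6 + 0.2·8.2 = 5.76.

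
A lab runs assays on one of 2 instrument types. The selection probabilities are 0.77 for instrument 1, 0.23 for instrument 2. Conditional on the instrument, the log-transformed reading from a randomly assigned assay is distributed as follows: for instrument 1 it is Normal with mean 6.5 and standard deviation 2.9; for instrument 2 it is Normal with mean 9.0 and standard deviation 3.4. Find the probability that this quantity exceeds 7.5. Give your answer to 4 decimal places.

0.4353

Conditional on each instrument, P(X > 7.5): 1: 0.365112; 2: 0.670457.
By total probability, P(X > 7.5) = 0.77·0.365112 + 0.23·0.670457 = 0.435341.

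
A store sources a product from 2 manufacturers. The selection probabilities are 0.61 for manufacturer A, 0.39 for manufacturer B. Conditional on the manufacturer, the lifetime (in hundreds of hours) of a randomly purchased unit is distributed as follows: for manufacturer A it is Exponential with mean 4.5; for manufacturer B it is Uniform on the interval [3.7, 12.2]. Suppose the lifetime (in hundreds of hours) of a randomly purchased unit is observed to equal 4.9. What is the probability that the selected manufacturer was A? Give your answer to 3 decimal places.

Likelihoods f(4.9 | ·): A: 0.0747978; B: 0.117647.
Posterior ∝ prior × likelihood. Numerator for A: 0.61·0.0747978 = 0.0456267.
Normalizing constant: 0.61·0.0747978 + 0.39·0.117647 = 0.091509.
P(A | observation) = 0.0456267 / 0.091509 = 0.498603.

0.499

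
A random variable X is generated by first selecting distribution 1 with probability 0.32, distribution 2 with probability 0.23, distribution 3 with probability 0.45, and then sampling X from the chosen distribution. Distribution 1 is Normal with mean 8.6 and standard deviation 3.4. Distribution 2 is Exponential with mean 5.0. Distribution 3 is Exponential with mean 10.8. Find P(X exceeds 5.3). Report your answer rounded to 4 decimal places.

0.6221

Conditional on each component, P(X > 5.3): 1: 0.834123; 2: 0.346456; 3: 0.612173.
By total probability, P(X > 5.3) = 0.32·0.834123 + 0.23·0.346456 + 0.45·0.612173 = 0.622082.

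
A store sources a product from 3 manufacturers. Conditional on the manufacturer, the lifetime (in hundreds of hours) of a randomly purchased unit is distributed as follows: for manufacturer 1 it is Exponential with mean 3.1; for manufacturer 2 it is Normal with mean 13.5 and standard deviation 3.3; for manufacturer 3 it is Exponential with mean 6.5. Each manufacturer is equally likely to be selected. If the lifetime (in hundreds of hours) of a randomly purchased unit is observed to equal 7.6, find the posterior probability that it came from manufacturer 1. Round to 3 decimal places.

Likelihoods f(7.6 | ·): 1: 0.0277918; 2: 0.0244502; 3: 0.0477855.
Posterior ∝ prior × likelihood. Numerator for 1: 0.333333·0.0277918 = 0.00926393.
Normalizing constant: 0.333333·0.0277918 + 0.333333·0.0244502 + 0.333333·0.0477855 = 0.0333425.
P(1 | observation) = 0.00926393 / 0.0333425 = 0.277841.

0.278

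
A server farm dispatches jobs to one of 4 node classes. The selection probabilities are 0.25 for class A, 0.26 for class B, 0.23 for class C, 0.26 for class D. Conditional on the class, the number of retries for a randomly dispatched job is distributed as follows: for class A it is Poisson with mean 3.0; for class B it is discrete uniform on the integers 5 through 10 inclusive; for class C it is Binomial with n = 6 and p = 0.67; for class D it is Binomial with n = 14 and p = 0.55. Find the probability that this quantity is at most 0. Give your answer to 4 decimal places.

0.0127

Conditional on each class, P(X ≤ 0): A: 0.0497871; B: 0; C: 0.00129147; D: 1.39629e-05.
By total probability, P(X ≤ 0) = 0.25·0.0497871 + 0.26·0 + 0.23·0.00129147 + 0.26·1.39629e-05 = 0.0127474.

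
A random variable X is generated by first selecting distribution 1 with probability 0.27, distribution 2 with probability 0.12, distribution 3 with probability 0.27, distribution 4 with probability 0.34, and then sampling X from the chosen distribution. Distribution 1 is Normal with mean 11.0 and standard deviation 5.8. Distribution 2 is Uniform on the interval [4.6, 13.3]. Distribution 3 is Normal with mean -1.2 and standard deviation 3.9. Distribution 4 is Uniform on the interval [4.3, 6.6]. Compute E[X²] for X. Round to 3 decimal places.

66.866

For each component E[X²] = Var + (mean)², giving 1: 154.64; 2: 86.41; 3: 16.65; 4: 30.1433.
Overall E[X²] = 0.27·154.64 + 0.12·86.41 + 0.27·16.65 + 0.34·30.1433 = 66.8662.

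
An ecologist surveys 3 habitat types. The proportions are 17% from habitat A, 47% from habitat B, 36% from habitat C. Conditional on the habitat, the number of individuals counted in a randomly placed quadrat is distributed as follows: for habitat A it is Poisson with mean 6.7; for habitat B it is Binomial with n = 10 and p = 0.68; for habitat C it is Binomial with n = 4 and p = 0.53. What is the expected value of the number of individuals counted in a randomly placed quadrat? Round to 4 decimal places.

5.0982

Component means — A: 6.7; B: 6.8; C: 2.12.
E[X] = 0.17·6.7 + 0.47·6.8 + 0.36·2.12 = 5.0982.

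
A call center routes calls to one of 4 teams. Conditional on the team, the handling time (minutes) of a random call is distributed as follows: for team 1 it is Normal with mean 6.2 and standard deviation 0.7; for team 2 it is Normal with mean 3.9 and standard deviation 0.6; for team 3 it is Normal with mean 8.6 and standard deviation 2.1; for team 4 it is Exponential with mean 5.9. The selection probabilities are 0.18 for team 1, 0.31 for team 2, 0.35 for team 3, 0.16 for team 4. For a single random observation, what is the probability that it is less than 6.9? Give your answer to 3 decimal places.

0.645

Conditional on each team, P(X < 6.9): 1: 0.841345; 2: 1; 3: 0.209107; 4: 0.689475.
By total probability, P(X < 6.9) = 0.18·0.841345 + 0.31·1 + 0.35·0.209107 + 0.16·0.689475 = 0.644945.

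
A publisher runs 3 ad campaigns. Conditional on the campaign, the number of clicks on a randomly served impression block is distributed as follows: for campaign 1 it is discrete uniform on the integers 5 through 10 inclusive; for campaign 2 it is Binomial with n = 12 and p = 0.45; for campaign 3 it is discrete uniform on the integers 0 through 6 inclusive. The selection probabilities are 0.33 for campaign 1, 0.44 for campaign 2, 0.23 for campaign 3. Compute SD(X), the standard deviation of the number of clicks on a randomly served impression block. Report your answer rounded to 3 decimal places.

Per component, 1: μ=7.5, E[X²]=59.1667; 2: μ=5.4, E[X²]=32.13; 3: μ=3, E[X²]=13.
E[X] = 0.33·7.5 + 0.44·5.4 + 0.23·3 = 5.541.
E[X²] = 0.33·59.1667 + 0.44·32.13 + 0.23·13 = 36.6522.
Var(X) = E[X²] − (E[X])² = 36.6522 − 30.7027 = 5.94952.
SD(X) = √5.94952 = 2.43916.

2.439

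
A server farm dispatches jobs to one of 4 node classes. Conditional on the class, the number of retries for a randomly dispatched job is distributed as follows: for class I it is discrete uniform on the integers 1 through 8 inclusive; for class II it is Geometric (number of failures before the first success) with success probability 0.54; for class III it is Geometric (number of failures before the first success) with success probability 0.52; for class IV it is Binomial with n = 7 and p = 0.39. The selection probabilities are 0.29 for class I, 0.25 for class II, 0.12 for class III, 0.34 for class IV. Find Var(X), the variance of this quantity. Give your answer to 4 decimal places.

Per component, I: μ=4.5, E[X²]=25.5; II: μ=0.851852, E[X²]=2.30316; III: μ=0.923077, E[X²]=2.62722; IV: μ=2.73, E[X²]=9.1182.
E[X] = 0.29·4.5 + 0.25·0.851852 + 0.12·0.923077 + 0.34·2.73 = 2.55693.
E[X²] = 0.29·25.5 + 0.25·2.30316 + 0.12·2.62722 + 0.34·9.1182 = 11.3862.
Var(X) = E[X²] − (E[X])² = 11.3862 − 6.5379 = 4.84834.

4.8483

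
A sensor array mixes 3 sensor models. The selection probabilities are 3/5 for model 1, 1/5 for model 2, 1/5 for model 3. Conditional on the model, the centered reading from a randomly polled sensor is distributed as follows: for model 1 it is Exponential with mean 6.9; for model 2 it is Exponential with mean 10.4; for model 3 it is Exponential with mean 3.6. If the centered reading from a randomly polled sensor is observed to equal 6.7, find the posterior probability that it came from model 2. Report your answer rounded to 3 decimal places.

0.195

Likelihoods f(6.7 | ·): 1: 0.0548839; 2: 0.0504871; 3: 0.0431944.
Posterior ∝ prior × likelihood. Numerator for 2: 0.2·0.0504871 = 0.0100974.
Normalizing constant: 0.6·0.0548839 + 0.2·0.0504871 + 0.2·0.0431944 = 0.0516666.
P(2 | observation) = 0.0100974 / 0.0516666 = 0.195434.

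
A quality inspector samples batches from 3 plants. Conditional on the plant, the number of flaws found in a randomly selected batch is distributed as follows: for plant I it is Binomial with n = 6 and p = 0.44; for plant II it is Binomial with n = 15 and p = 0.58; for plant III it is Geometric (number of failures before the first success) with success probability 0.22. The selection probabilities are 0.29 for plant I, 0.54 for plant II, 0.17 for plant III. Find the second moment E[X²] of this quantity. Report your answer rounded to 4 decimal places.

For each component E[X²] = Var + (mean)², giving I: 8.448; II: 79.344; III: 28.686.
Overall E[X²] = 0.29·8.448 + 0.54·79.344 + 0.17·28.686 = 50.1723.

50.1723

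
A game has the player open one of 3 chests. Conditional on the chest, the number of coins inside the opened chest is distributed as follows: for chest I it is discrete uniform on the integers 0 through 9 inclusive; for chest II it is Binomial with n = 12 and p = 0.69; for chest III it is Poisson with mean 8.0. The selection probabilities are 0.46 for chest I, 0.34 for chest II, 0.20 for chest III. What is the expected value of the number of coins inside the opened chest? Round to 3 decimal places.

6.485

Component means — I: 4.5; II: 8.28; III: 8.
E[X] = 0.46·4.5 + 0.34·8.28 + 0.2·8 = 6.4852.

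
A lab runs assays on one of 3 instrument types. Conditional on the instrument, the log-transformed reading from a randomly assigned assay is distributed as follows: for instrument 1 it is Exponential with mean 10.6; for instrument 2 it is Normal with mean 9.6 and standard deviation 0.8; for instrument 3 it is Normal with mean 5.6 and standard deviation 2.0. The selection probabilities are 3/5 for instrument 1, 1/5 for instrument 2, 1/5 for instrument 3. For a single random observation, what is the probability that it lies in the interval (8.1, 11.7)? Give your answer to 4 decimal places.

Conditional on each instrument, P(8.1 < X < 11.7): 1: 0.134112; 2: 0.965271; 3: 0.104506.
By total probability, P(8.1 < X < 11.7) = 0.6·0.134112 + 0.2·0.965271 + 0.2·0.104506 = 0.294422.

0.2944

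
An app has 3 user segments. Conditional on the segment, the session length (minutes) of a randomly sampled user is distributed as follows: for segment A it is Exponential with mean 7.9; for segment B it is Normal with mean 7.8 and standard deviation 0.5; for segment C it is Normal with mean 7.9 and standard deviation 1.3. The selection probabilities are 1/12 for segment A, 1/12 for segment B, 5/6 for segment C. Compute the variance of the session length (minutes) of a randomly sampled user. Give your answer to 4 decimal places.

6.6308

Per component, A: μ=7.9, E[X²]=124.82; B: μ=7.8, E[X²]=61.09; C: μ=7.9, E[X²]=64.1.
E[X] = 0.0833333·7.9 + 0.0833333·7.8 + 0.833333·7.9 = 7.89167.
E[X²] = 0.0833333·124.82 + 0.0833333·61.09 + 0.833333·64.1 = 68.9092.
Var(X) = E[X²] − (E[X])² = 68.9092 − 62.2784 = 6.63076.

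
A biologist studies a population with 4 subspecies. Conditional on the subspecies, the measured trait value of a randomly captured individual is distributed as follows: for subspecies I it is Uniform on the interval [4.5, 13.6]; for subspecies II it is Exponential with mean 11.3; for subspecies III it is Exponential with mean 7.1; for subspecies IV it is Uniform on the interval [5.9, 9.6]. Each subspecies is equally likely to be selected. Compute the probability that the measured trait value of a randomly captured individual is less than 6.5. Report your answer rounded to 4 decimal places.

0.3548

Conditional on each subspecies, P(X < 6.5): I: 0.21978; II: 0.43742; III: 0.599681; IV: 0.162162.
By total probability, P(X < 6.5) = 0.25·0.21978 + 0.25·0.43742 + 0.25·0.599681 + 0.25·0.162162 = 0.354761.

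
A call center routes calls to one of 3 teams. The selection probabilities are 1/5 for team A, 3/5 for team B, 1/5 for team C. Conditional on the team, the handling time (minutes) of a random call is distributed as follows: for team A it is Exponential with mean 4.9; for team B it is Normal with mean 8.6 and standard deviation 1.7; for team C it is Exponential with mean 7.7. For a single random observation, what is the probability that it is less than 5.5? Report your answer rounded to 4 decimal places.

0.2575

Conditional on each team, P(X < 5.5): A: 0.674518; B: 0.0341116; C: 0.510458.
By total probability, P(X < 5.5) = 0.2·0.674518 + 0.6·0.0341116 + 0.2·0.510458 = 0.257462.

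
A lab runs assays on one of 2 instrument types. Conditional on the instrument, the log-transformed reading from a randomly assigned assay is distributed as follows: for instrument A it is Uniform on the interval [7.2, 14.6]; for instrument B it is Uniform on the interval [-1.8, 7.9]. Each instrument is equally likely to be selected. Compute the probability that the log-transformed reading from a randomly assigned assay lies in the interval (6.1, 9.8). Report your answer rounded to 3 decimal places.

Conditional on each instrument, P(6.1 < X < 9.8): A: 0.351351; B: 0.185567.
By total probability, P(6.1 < X < 9.8) = 0.5·0.351351 + 0.5·0.185567 = 0.268459.

0.268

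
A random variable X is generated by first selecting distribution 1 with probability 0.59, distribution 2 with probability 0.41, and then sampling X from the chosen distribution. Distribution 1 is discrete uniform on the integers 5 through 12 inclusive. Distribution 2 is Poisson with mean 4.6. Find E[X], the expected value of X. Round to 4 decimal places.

Component means — 1: 8.5; 2: 4.6.
E[X] = 0.59·8.5 + 0.41·4.6 = 6.901.

6.9010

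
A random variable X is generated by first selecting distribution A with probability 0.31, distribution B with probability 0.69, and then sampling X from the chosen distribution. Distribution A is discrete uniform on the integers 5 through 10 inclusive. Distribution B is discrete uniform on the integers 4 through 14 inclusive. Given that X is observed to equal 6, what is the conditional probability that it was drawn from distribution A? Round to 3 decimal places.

Likelihoods P(X=6 | ·): A: 0.166667; B: 0.0909091.
Posterior ∝ prior × likelihood. Numerator for A: 0.31·0.166667 = 0.0516667.
Normalizing constant: 0.31·0.166667 + 0.69·0.0909091 = 0.114394.
P(A | observation) = 0.0516667 / 0.114394 = 0.451656.

0.452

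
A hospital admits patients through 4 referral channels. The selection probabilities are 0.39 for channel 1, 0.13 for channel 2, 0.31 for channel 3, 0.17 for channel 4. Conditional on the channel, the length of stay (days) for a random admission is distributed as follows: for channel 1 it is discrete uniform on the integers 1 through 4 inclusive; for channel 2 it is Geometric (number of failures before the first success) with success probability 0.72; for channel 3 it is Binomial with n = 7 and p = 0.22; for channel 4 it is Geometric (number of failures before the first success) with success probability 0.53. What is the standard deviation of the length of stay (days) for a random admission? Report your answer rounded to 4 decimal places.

Per component, 1: μ=2.5, E[X²]=7.5; 2: μ=0.388889, E[X²]=0.691358; 3: μ=1.54, E[X²]=3.5728; 4: μ=0.886792, E[X²]=2.45959.
E[X] = 0.39·2.5 + 0.13·0.388889 + 0.31·1.54 + 0.17·0.886792 = 1.65371.
E[X²] = 0.39·7.5 + 0.13·0.691358 + 0.31·3.5728 + 0.17·2.45959 = 4.54058.
Var(X) = E[X²] − (E[X])² = 4.54058 − 2.73476 = 1.80582.
SD(X) = √1.80582 = 1.34381.

1.3438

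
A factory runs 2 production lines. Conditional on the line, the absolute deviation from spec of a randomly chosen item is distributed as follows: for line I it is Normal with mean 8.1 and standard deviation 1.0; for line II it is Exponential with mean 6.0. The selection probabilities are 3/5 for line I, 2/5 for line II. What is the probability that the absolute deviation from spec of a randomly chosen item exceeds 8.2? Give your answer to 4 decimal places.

0.3781

Conditional on each line, P(X > 8.2): I: 0.460172; II: 0.254955.
By total probability, P(X > 8.2) = 0.6·0.460172 + 0.4·0.254955 = 0.378085.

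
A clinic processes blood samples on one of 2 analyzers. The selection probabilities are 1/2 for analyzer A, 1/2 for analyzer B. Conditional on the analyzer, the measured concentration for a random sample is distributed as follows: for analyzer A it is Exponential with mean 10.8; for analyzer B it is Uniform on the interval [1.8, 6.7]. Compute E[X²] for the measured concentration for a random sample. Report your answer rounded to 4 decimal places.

126.6717

For each component E[X²] = Var + (mean)², giving A: 233.28; B: 20.0633.
Overall E[X²] = 0.5·233.28 + 0.5·20.0633 = 126.672.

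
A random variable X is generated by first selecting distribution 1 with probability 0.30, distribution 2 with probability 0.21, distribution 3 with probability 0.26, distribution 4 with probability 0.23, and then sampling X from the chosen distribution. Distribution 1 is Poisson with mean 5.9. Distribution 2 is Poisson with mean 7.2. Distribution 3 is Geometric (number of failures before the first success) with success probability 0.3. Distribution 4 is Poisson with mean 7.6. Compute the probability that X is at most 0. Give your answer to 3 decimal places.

Conditional on each component, P(X ≤ 0): 1: 0.00273944; 2: 0.000746586; 3: 0.3; 4: 0.000500451.
By total probability, P(X ≤ 0) = 0.3·0.00273944 + 0.21·0.000746586 + 0.26·0.3 + 0.23·0.000500451 = 0.0790937.

0.079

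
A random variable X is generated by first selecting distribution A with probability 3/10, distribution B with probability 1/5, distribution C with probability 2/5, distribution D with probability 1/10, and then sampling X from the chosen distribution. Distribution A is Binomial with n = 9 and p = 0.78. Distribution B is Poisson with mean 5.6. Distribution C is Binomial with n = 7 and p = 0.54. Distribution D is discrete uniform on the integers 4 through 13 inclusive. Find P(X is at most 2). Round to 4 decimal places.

0.0832

Conditional on each component, P(X ≤ 2): A: 0.000586054; B: 0.0823884; C: 0.166295; D: 0.
By total probability, P(X ≤ 2) = 0.3·0.000586054 + 0.2·0.0823884 + 0.4·0.166295 + 0.1·0 = 0.0831713.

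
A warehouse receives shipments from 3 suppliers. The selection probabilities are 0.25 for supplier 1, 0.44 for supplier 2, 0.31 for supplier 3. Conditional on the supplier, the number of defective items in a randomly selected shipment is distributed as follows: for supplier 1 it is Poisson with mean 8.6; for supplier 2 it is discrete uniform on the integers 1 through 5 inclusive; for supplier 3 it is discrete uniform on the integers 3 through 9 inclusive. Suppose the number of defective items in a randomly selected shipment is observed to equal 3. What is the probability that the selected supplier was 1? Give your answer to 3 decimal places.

Likelihoods P(X=3 | ·): 1: 0.0195169; 2: 0.2; 3: 0.142857.
Posterior ∝ prior × likelihood. Numerator for 1: 0.25·0.0195169 = 0.00487923.
Normalizing constant: 0.25·0.0195169 + 0.44·0.2 + 0.31·0.142857 = 0.137165.
P(1 | observation) = 0.00487923 / 0.137165 = 0.035572.

0.036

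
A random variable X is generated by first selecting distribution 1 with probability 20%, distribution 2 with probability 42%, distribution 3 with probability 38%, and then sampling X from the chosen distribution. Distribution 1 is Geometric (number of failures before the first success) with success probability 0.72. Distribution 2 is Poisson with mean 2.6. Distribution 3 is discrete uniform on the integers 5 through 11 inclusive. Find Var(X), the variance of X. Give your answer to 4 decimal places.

Per component, 1: μ=0.388889, E[X²]=0.691358; 2: μ=2.6, E[X²]=9.36; 3: μ=8, E[X²]=68.
E[X] = 0.2·0.388889 + 0.42·2.6 + 0.38·8 = 4.20978.
E[X²] = 0.2·0.691358 + 0.42·9.36 + 0.38·68 = 29.9095.
Var(X) = E[X²] − (E[X])² = 29.9095 − 17.7222 = 12.1872.

12.1872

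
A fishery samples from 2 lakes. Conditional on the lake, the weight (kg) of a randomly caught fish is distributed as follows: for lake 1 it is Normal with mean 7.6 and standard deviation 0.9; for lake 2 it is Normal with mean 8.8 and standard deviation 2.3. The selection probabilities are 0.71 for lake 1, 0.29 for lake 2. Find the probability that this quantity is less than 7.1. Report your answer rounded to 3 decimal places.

0.272

Conditional on each lake, P(X < 7.1): 1: 0.289257; 2: 0.229914.
By total probability, P(X < 7.1) = 0.71·0.289257 + 0.29·0.229914 = 0.272048.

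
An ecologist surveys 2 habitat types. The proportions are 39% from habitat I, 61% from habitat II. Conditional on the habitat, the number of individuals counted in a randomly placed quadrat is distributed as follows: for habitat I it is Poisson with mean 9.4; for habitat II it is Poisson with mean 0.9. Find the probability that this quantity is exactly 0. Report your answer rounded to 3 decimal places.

Conditional on each habitat, P(X = 0): I: 8.27241e-05; II: 0.40657.
By total probability, P(X = 0) = 0.39·8.27241e-05 + 0.61·0.40657 = 0.24804.

0.248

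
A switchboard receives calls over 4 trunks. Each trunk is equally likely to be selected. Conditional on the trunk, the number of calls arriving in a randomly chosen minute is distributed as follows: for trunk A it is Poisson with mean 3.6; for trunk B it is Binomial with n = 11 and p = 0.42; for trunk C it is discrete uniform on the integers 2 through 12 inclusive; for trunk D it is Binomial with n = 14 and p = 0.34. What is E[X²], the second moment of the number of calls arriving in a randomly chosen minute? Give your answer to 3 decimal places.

For each component E[X²] = Var + (mean)², giving A: 16.56; B: 24.024; C: 59; D: 25.7992.
Overall E[X²] = 0.25·16.56 + 0.25·24.024 + 0.25·59 + 0.25·25.7992 = 31.3458.

31.346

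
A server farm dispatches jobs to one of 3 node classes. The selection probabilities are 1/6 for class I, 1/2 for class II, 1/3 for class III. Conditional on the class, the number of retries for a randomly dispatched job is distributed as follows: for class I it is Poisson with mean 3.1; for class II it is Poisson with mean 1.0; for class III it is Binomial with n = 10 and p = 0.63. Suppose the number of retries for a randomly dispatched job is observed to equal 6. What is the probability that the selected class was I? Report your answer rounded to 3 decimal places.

0.101

Likelihoods P(X=6 | ·): I: 0.0555296; II: 0.000510944; III: 0.246076.
Posterior ∝ prior × likelihood. Numerator for I: 0.166667·0.0555296 = 0.00925494.
Normalizing constant: 0.166667·0.0555296 + 0.5·0.000510944 + 0.333333·0.246076 = 0.0915358.
P(I | observation) = 0.00925494 / 0.0915358 = 0.101107.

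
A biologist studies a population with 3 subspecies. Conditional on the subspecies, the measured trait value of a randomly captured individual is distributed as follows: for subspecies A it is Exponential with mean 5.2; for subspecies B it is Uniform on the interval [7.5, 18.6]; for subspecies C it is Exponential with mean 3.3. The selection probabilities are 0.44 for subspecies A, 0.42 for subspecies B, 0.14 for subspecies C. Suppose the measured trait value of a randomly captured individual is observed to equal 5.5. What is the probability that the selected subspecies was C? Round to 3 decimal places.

Likelihoods f(5.5 | ·): A: 0.06678; B: 0; C: 0.057235.
Posterior ∝ prior × likelihood. Numerator for C: 0.14·0.057235 = 0.0080129.
Normalizing constant: 0.44·0.06678 + 0.42·0 + 0.14·0.057235 = 0.0373961.
P(C | observation) = 0.0080129 / 0.0373961 = 0.214271.

0.214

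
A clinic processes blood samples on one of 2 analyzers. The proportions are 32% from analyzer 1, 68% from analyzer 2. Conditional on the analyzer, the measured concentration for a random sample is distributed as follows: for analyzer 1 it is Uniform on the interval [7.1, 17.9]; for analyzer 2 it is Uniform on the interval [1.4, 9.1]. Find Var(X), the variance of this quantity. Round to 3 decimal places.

17.908

Per component, 1: μ=12.5, E[X²]=165.97; 2: μ=5.25, E[X²]=32.5033.
E[X] = 0.32·12.5 + 0.68·5.25 = 7.57.
E[X²] = 0.32·165.97 + 0.68·32.5033 = 75.2127.
Var(X) = E[X²] − (E[X])² = 75.2127 − 57.3049 = 17.9078.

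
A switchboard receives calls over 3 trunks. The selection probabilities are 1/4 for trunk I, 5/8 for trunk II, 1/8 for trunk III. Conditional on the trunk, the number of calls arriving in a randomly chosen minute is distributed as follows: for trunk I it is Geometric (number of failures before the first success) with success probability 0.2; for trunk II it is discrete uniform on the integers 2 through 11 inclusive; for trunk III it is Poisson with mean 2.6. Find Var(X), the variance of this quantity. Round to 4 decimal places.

Per component, I: μ=4, E[X²]=36; II: μ=6.5, E[X²]=50.5; III: μ=2.6, E[X²]=9.36.
E[X] = 0.25·4 + 0.625·6.5 + 0.125·2.6 = 5.3875.
E[X²] = 0.25·36 + 0.625·50.5 + 0.125·9.36 = 41.7325.
Var(X) = E[X²] − (E[X])² = 41.7325 − 29.0252 = 12.7073.

12.7073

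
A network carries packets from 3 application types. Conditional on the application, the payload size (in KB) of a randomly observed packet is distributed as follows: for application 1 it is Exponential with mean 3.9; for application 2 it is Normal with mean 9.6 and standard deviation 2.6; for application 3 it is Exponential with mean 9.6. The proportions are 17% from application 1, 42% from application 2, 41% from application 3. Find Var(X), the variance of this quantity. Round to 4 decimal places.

Per component, 1: μ=3.9, E[X²]=30.42; 2: μ=9.6, E[X²]=98.92; 3: μ=9.6, E[X²]=184.32.
E[X] = 0.17·3.9 + 0.42·9.6 + 0.41·9.6 = 8.631.
E[X²] = 0.17·30.42 + 0.42·98.92 + 0.41·184.32 = 122.289.
Var(X) = E[X²] − (E[X])² = 122.289 − 74.4942 = 47.7948.

47.7948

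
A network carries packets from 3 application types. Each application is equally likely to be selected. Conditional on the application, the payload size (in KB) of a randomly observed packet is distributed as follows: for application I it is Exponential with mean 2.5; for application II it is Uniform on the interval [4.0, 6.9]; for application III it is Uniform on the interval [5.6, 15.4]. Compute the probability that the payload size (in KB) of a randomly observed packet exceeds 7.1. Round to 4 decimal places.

0.3018

Conditional on each application, P(X > 7.1): I: 0.0584257; II: 0; III: 0.846939.
By total probability, P(X > 7.1) = 0.333333·0.0584257 + 0.333333·0 + 0.333333·0.846939 = 0.301788.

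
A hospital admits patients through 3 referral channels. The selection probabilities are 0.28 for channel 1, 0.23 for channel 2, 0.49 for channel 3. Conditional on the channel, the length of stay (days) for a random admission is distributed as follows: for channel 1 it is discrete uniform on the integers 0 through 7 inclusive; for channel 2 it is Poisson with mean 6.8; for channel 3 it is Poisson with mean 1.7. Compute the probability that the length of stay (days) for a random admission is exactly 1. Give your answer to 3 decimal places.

Conditional on each channel, P(X = 1): 1: 0.125; 2: 0.00757367; 3: 0.310562.
By total probability, P(X = 1) = 0.28·0.125 + 0.23·0.00757367 + 0.49·0.310562 = 0.188917.

0.189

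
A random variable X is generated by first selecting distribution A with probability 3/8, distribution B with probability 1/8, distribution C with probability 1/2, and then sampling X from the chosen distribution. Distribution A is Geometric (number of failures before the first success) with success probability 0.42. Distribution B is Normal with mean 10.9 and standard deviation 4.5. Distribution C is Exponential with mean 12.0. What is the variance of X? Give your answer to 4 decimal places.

Per component, A: μ=1.38095, E[X²]=5.19501; B: μ=10.9, E[X²]=139.06; C: μ=12, E[X²]=288.
E[X] = 0.375·1.38095 + 0.125·10.9 + 0.5·12 = 7.88036.
E[X²] = 0.375·5.19501 + 0.125·139.06 + 0.5·288 = 163.331.
Var(X) = E[X²] − (E[X])² = 163.331 − 62.1 = 101.231.

101.2306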